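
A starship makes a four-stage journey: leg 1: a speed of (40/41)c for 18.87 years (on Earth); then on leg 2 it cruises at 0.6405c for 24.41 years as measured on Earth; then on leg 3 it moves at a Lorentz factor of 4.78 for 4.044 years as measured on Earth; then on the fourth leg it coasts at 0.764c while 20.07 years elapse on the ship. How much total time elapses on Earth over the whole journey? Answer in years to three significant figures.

Δt = 78.4 years

Leg 1: 18.87 years is already measured on Earth.
Leg 2: 24.41 years is already measured on Earth.
Leg 3: 4.044 years is already measured on Earth.
Leg 4: γ = 1/√(1 − 0.764²) = 1/√0.4163 = 1.550; Δt_4 = 1.550 × 20.07 = 31.11 years.
Total: 18.87 + 24.41 + 4.044 + 31.11 years.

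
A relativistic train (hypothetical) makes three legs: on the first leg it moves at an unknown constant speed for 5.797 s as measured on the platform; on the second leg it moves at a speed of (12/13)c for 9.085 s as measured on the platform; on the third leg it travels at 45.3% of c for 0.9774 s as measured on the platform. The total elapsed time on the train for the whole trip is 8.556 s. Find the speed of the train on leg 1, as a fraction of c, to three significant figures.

β = 0.691

Leg 1: speed unknown; τ_1 = 5.797/γ_1.
Leg 2: γ = 1/√(1 − (12/13)²) = 13/5 = 2.600; τ_2 = 9.085/2.600 = 3.494 s.
Leg 3: β = 0.453; γ = 1/√(1 − 0.453²) = 1/√0.7948 = 1.122; τ_3 = 0.9774/1.122 = 0.8714 s.
Total proper time: τ_1 + 3.494 + 0.8714 = 8.556, so τ_1 = 8.556 − 4.366 = 4.190 s.
γ_1 = 5.797/4.190 = 1.383; β = √(1 − 1/γ²) = √0.4775.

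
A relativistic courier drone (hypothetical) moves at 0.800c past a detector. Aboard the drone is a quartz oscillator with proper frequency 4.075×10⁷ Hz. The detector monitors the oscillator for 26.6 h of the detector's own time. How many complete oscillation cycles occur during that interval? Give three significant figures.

γ = 1/√(1 − 0.800²) = 5/3 ≈ 1.667
During 26.6 h of lab time, the oscillator's proper time advances by τ = Δt/γ = 26.6/1.667 = 15.96 h = 5.746×10⁴ s.
N = f × τ = 4.075×10⁷ × 5.746×10⁴ = 2.341×10¹².

N = 2.34×10¹²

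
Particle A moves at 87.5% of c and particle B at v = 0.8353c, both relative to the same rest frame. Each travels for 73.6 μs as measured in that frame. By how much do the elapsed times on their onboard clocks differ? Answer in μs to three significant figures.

|τ_A − τ_B| = 4.83 μs

A: β = 0.875; γ = 1/√(1 − 0.875²) = 1/√0.2344 = 2.066; τ_A = 73.6/2.066 = 35.63 μs.
B: γ = 1/√(1 − 0.8353²) = 1/√0.3023 = 1.819; τ_B = 73.6/1.819 = 40.46 μs.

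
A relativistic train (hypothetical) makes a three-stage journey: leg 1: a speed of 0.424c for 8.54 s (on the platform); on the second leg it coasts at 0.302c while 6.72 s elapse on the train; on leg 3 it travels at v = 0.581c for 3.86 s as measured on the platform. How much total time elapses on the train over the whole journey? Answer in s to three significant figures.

Leg 1: γ = 1/√(1 − 0.424²) = 1/√0.8202 = 1.104; τ_1 = 8.54/1.104 = 7.734 s.
Leg 2: 6.72 s is already measured on the train.
Leg 3: γ = 1/√(1 − 0.581²) = 1/√0.6624 = 1.229; τ_3 = 3.86/1.229 = 3.142 s.
Total: 7.734 + 6.720 + 3.142 s.

τ = 17.6 s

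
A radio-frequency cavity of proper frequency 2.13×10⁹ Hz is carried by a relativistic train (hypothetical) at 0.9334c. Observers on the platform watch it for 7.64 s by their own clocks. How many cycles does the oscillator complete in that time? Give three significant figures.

γ = 1/√(1 − 0.9334²) = 1/√0.1288 = 2.787
During 7.64 s of lab time, the oscillator's proper time advances by τ = Δt/γ = 7.64/2.787 = 2.742 s = 2.742×10⁰ s.
N = f × τ = 2.13×10⁹ × 2.742×10⁰ = 5.839×10⁹.

N = 5.84×10⁹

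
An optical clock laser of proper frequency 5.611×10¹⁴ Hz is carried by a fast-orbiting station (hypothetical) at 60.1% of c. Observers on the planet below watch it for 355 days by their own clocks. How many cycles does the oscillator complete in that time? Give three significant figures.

β = 0.601; γ = 1/√(1 − 0.601²) = 1/√0.6388 = 1.251
During 355 days of lab time, the oscillator's proper time advances by τ = Δt/γ = 355/1.251 = 283.7 days = 2.451×10⁷ s.
N = f × τ = 5.611×10¹⁴ × 2.451×10⁷ = 1.376×10²².

N = 1.38×10²²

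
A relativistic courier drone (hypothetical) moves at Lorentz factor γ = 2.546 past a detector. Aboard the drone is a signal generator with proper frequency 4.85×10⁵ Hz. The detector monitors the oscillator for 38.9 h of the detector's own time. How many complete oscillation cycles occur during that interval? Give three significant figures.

N = 2.67×10¹⁰

γ = 2.546
During 38.9 h of lab time, the oscillator's proper time advances by τ = Δt/γ = 38.9/2.546 = 15.28 h = 5.500×10⁴ s.
N = f × τ = 4.85×10⁵ × 5.500×10⁴ = 2.668×10¹⁰.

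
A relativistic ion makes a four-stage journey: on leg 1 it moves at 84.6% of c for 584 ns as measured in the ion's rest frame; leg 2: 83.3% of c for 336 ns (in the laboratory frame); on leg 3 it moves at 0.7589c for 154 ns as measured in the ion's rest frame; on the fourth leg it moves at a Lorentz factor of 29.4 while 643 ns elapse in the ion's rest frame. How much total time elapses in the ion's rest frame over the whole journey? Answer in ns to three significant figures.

τ = 1570 ns

Leg 1: 584 ns is already measured in the ion's rest frame.
Leg 2: β = 0.833; γ = 1/√(1 − 0.833²) = 1/√0.3061 = 1.807; τ_2 = 336/1.807 = 185.9 ns.
Leg 3: 154 ns is already measured in the ion's rest frame.
Leg 4: 643 ns is already measured in the ion's rest frame.
Total: 584.0 + 185.9 + 154.0 + 643.0 ns.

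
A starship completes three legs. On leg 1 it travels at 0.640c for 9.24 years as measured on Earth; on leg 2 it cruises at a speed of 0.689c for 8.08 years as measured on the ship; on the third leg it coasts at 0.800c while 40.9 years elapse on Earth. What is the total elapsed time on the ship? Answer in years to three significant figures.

Leg 1: γ = 1/√(1 − 0.640²) = 1/√0.5904 = 1.301; τ_1 = 9.24/1.301 = 7.100 years.
Leg 2: 8.08 years is already measured on the ship.
Leg 3: γ = 1/√(1 − 0.800²) = 5/3 ≈ 1.667; τ_3 = 40.9/1.667 = 24.54 years.
Total: 7.100 + 8.080 + 24.54 years.

τ = 39.7 years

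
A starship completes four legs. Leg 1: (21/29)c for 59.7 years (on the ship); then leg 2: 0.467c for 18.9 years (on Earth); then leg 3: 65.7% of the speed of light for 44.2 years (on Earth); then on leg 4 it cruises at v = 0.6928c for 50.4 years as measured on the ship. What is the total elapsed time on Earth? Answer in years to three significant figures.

Δt = 220 years

Leg 1: γ = 1/√(1 − (21/29)²) = 29/20 = 1.450; Δt_1 = 1.450 × 59.7 = 86.57 years.
Leg 2: 18.9 years is already measured on Earth.
Leg 3: 44.2 years is already measured on Earth.
Leg 4: γ = 1/√(1 − 0.6928²) = 1/√0.5200 = 1.387; Δt_4 = 1.387 × 50.4 = 69.89 years.
Total: 86.57 + 18.90 + 44.20 + 69.89 years.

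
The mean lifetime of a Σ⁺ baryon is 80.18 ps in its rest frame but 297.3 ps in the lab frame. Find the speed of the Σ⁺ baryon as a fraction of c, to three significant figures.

γ = Δt/τ₀ = 297.3/80.18 = 3.708
β = √(1 − 1/γ²) = √(1 − 0.07273) = √0.9273

v = 0.963c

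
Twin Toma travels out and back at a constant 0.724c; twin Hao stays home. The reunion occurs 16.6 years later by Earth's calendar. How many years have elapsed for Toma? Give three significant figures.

γ = 1/√(1 − 0.724²) = 1/√0.4758 = 1.450
Toma's clock measures proper time along the trip: τ = Δt/γ = 16.6/1.450 years.

τ = 11.5 years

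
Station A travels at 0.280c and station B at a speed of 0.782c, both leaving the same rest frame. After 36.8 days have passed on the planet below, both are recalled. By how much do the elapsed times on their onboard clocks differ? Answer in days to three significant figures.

A: γ = 1/√(1 − 0.280²) = 25/24 ≈ 1.042; τ_A = 36.8/1.042 = 35.33 days.
B: γ = 1/√(1 − 0.782²) = 1/√0.3885 = 1.604; τ_B = 36.8/1.604 = 22.94 days.

|τ_A − τ_B| = 12.4 days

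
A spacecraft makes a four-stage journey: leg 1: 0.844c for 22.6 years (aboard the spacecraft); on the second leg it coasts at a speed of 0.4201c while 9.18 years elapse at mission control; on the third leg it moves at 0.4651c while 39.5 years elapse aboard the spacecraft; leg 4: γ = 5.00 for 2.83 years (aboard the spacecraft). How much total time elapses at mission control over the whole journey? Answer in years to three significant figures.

Δt = 110 years

Leg 1: γ = 1/√(1 − 0.844²) = 1/√0.2877 = 1.864; Δt_1 = 1.864 × 22.6 = 42.14 years.
Leg 2: 9.18 years is already measured at mission control.
Leg 3: γ = 1/√(1 − 0.4651²) = 1/√0.7837 = 1.130; Δt_3 = 1.130 × 39.5 = 44.62 years.
Leg 4: γ = 5.00; Δt_4 = 5.000 × 2.83 = 14.15 years.
Total: 42.14 + 9.180 + 44.62 + 14.15 years.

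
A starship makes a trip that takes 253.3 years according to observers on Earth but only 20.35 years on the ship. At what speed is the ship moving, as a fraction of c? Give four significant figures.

β = 0.9968

The proper time is measured on the ship (both events occur at the ship's location); Δt is measured on Earth. γ = Δt/τ = 253.3/20.35 = 12.45.
β = √(1 − 1/γ²) = √(1 − 0.006454) = √0.9935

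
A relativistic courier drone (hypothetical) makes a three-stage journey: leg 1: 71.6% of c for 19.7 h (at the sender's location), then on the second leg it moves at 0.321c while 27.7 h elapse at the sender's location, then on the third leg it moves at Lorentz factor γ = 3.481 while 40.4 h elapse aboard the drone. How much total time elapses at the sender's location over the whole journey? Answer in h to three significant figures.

Δt = 188 h

Leg 1: 19.7 h is already measured at the sender's location.
Leg 2: 27.7 h is already measured at the sender's location.
Leg 3: γ = 3.481; Δt_3 = 3.481 × 40.4 = 140.6 h.
Total: 19.70 + 27.70 + 140.6 h.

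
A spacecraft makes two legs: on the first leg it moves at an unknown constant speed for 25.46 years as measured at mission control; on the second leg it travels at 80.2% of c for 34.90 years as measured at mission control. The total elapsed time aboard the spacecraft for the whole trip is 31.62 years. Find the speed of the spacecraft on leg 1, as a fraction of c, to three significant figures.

Leg 1: speed unknown; τ_1 = 25.46/γ_1.
Leg 2: β = 0.802; γ = 1/√(1 − 0.802²) = 1/√0.3568 = 1.674; τ_2 = 34.90/1.674 = 20.85 years.
Total proper time: τ_1 + 20.85 = 31.62, so τ_1 = 31.62 − 20.85 = 10.77 years.
γ_1 = 25.46/10.77 = 2.363; β = √(1 − 1/γ²) = √0.8209.

β = 0.906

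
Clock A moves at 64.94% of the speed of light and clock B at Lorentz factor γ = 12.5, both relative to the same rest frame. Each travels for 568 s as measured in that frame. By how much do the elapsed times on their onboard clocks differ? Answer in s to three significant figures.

A: β = 0.6494; γ = 1/√(1 − 0.6494²) = 1/√0.5783 = 1.315; τ_A = 568/1.315 = 431.9 s.
B: γ = 12.5; τ_B = 568/12.50 = 45.44 s.

|τ_A − τ_B| = 386 s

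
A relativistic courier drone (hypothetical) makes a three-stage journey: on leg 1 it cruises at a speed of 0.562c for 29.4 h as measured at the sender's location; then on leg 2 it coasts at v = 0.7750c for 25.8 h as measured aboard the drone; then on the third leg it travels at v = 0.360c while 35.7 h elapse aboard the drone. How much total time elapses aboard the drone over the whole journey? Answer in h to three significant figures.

τ = 85.8 h

Leg 1: γ = 1/√(1 − 0.562²) = 1/√0.6842 = 1.209; τ_1 = 29.4/1.209 = 24.32 h.
Leg 2: 25.8 h is already measured aboard the drone.
Leg 3: 35.7 h is already measured aboard the drone.
Total: 24.32 + 25.80 + 35.70 h.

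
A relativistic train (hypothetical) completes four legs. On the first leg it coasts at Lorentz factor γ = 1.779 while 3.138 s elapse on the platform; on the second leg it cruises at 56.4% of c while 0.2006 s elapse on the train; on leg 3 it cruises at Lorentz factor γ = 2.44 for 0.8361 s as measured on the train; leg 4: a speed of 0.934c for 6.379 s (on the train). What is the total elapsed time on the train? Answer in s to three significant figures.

Leg 1: γ = 1.779; τ_1 = 3.138/1.779 = 1.764 s.
Leg 2: 0.2006 s is already measured on the train.
Leg 3: 0.8361 s is already measured on the train.
Leg 4: 6.379 s is already measured on the train.
Total: 1.764 + 0.2006 + 0.8361 + 6.379 s.

τ = 9.18 s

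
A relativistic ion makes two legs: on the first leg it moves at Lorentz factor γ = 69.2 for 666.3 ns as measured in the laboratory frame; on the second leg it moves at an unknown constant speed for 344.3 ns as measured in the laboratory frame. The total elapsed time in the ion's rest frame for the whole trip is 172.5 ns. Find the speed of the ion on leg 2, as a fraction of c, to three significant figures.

Leg 1: γ = 69.2; τ_1 = 666.3/69.20 = 9.629 ns.
Leg 2: speed unknown; τ_2 = 344.3/γ_2.
Total proper time: 9.629 + τ_2 = 172.5, so τ_2 = 172.5 − 9.629 = 162.9 ns.
γ_2 = 344.3/162.9 = 2.114; β = √(1 − 1/γ²) = √0.7762.

β = 0.881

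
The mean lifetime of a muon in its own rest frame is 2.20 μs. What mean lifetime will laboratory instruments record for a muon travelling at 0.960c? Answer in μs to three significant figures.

Δt = 7.86 μs

γ = 1/√(1 − 0.960²) = 25/7 ≈ 3.571
The rest-frame lifetime is the proper time; the lab measures the dilated interval Δt = γτ₀ = 3.571 × 2.20 μs.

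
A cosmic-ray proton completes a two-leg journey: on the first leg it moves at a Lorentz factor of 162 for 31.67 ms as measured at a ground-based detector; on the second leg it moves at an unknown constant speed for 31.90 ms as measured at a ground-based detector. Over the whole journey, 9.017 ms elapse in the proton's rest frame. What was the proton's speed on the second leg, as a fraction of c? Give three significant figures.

Leg 1: γ = 162; τ_1 = 31.67/162.0 = 0.1955 ms.
Leg 2: speed unknown; τ_2 = 31.90/γ_2.
Total proper time: 0.1955 + τ_2 = 9.017, so τ_2 = 9.017 − 0.1955 = 8.822 ms.
γ_2 = 31.90/8.822 = 3.616; β = √(1 − 1/γ²) = √0.9235.

β = 0.961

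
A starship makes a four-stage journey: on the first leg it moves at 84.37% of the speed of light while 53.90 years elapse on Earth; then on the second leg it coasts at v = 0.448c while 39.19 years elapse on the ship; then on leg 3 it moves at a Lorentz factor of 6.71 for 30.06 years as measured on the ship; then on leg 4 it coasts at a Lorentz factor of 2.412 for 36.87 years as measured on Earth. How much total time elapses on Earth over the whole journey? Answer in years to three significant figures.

Leg 1: 53.90 years is already measured on Earth.
Leg 2: γ = 1/√(1 − 0.448²) = 1/√0.7993 = 1.119; Δt_2 = 1.119 × 39.19 = 43.84 years.
Leg 3: γ = 6.71; Δt_3 = 6.710 × 30.06 = 201.7 years.
Leg 4: 36.87 years is already measured on Earth.
Total: 53.90 + 43.84 + 201.7 + 36.87 years.

Δt = 336 years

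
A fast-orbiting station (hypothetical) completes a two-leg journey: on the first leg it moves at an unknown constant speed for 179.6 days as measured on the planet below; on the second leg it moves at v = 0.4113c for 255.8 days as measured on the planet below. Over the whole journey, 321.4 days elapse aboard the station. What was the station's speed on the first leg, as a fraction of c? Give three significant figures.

β = 0.871

Leg 1: speed unknown; τ_1 = 179.6/γ_1.
Leg 2: γ = 1/√(1 − 0.4113²) = 1/√0.8308 = 1.097; τ_2 = 255.8/1.097 = 233.2 days.
Total proper time: τ_1 + 233.2 = 321.4, so τ_1 = 321.4 − 233.2 = 88.24 days.
γ_1 = 179.6/88.24 = 2.035; β = √(1 − 1/γ²) = √0.7586.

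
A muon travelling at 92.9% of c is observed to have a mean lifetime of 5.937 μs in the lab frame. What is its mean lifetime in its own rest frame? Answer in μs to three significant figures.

β = 0.929; γ = 1/√(1 − 0.929²) = 1/√0.1370 = 2.702
The lab-frame lifetime is the dilated interval; the proper lifetime is τ₀ = Δt/γ = 5.937/2.702 μs.

τ₀ = 2.20 μs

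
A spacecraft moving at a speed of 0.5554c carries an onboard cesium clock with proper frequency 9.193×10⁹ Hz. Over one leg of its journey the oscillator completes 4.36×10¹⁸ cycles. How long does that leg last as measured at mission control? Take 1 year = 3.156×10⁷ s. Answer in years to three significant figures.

γ = 1/√(1 − 0.5554²) = 1/√0.6915 = 1.203
Proper time for N cycles: τ = N/f = 4.36×10¹⁸/(9.193×10⁹) = 4.743×10⁸ s = 15.03 years.
Lab-frame duration Δt = γτ = 1.203 × 15.03 = 18.07 years.

Δt = 18.1 years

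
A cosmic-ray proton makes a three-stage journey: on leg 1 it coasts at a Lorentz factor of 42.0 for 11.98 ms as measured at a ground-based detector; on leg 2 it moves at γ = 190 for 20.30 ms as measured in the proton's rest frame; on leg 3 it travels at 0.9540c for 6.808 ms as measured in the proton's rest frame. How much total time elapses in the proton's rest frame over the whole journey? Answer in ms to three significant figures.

Leg 1: γ = 42.0; τ_1 = 11.98/42.00 = 0.2852 ms.
Leg 2: 20.30 ms is already measured in the proton's rest frame.
Leg 3: 6.808 ms is already measured in the proton's rest frame.
Total: 0.2852 + 20.30 + 6.808 ms.

τ = 27.4 ms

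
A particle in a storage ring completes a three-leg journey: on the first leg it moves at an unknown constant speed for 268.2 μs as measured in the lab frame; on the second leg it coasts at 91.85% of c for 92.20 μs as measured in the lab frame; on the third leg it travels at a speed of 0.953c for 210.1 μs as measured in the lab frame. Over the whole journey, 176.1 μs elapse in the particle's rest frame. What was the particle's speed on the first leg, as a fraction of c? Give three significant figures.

Leg 1: speed unknown; τ_1 = 268.2/γ_1.
Leg 2: β = 0.9185; γ = 1/√(1 − 0.9185²) = 1/√0.1564 = 2.529; τ_2 = 92.20/2.529 = 36.46 μs.
Leg 3: γ = 1/√(1 − 0.953²) = 1/√0.09179 = 3.301; τ_3 = 210.1/3.301 = 63.65 μs.
Total proper time: τ_1 + 36.46 + 63.65 = 176.1, so τ_1 = 176.1 − 100.1 = 75.99 μs.
γ_1 = 268.2/75.99 = 3.529; β = √(1 − 1/γ²) = √0.9197.

β = 0.959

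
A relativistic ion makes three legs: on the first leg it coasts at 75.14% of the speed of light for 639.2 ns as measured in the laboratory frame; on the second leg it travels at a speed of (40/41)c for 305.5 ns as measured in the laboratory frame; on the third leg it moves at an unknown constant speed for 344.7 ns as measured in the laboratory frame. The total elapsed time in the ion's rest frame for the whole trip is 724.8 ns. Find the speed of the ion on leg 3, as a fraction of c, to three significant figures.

β = 0.729

Leg 1: β = 0.7514; γ = 1/√(1 − 0.7514²) = 1/√0.4354 = 1.516; τ_1 = 639.2/1.516 = 421.8 ns.
Leg 2: γ = 1/√(1 − (40/41)²) = 41/9 ≈ 4.556; τ_2 = 305.5/4.556 = 67.06 ns.
Leg 3: speed unknown; τ_3 = 344.7/γ_3.
Total proper time: 421.8 + 67.06 + τ_3 = 724.8, so τ_3 = 724.8 − 488.8 = 236.0 ns.
γ_3 = 344.7/236.0 = 1.461; β = √(1 − 1/γ²) = √0.5314.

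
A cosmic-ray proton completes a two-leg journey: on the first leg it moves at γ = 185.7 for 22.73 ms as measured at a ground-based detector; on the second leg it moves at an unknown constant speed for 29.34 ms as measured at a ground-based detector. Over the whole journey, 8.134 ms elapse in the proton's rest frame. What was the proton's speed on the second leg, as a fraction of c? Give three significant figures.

Leg 1: γ = 185.7; τ_1 = 22.73/185.7 = 0.1224 ms.
Leg 2: speed unknown; τ_2 = 29.34/γ_2.
Total proper time: 0.1224 + τ_2 = 8.134, so τ_2 = 8.134 − 0.1224 = 8.012 ms.
γ_2 = 29.34/8.012 = 3.662; β = √(1 − 1/γ²) = √0.9254.

β = 0.962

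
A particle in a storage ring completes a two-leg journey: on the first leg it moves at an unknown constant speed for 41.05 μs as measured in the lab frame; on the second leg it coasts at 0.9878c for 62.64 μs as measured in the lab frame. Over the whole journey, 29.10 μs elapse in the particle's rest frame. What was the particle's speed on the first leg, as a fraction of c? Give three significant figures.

β = 0.882

Leg 1: speed unknown; τ_1 = 41.05/γ_1.
Leg 2: γ = 1/√(1 − 0.9878²) = 1/√0.02425 = 6.421; τ_2 = 62.64/6.421 = 9.755 μs.
Total proper time: τ_1 + 9.755 = 29.10, so τ_1 = 29.10 − 9.755 = 19.35 μs.
γ_1 = 41.05/19.35 = 2.122; β = √(1 − 1/γ²) = √0.7779.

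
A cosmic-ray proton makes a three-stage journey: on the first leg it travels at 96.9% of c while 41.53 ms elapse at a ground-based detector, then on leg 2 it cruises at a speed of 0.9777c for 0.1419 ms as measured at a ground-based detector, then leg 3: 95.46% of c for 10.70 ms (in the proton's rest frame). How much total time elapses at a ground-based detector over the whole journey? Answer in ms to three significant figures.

Δt = 77.6 ms

Leg 1: 41.53 ms is already measured at a ground-based detector.
Leg 2: 0.1419 ms is already measured at a ground-based detector.
Leg 3: β = 0.9546; γ = 1/√(1 − 0.9546²) = 1/√0.08874 = 3.357; Δt_3 = 3.357 × 10.70 = 35.92 ms.
Total: 41.53 + 0.1419 + 35.92 ms.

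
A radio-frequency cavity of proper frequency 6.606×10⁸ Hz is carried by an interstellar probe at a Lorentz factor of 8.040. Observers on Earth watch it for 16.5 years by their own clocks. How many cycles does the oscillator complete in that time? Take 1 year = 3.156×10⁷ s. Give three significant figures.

N = 4.28×10¹⁶

γ = 8.040
During 16.5 years of lab time, the oscillator's proper time advances by τ = Δt/γ = 16.5/8.040 = 2.052 years = 6.477×10⁷ s.
N = f × τ = 6.606×10⁸ × 6.477×10⁷ = 4.279×10¹⁶.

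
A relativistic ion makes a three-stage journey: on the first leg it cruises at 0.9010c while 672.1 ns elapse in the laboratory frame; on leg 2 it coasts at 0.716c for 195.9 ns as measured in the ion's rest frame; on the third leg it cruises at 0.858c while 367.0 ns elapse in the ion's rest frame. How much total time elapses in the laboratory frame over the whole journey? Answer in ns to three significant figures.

Δt = 1670 ns

Leg 1: 672.1 ns is already measured in the laboratory frame.
Leg 2: γ = 1/√(1 − 0.716²) = 1/√0.4873 = 1.432; Δt_2 = 1.432 × 195.9 = 280.6 ns.
Leg 3: γ = 1/√(1 − 0.858²) = 1/√0.2638 = 1.947; Δt_3 = 1.947 × 367.0 = 714.5 ns.
Total: 672.1 + 280.6 + 714.5 ns.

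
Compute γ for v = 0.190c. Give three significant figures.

γ = 1.02

γ = 1/√(1 − 0.190²) = 1/√0.9639 = 1.019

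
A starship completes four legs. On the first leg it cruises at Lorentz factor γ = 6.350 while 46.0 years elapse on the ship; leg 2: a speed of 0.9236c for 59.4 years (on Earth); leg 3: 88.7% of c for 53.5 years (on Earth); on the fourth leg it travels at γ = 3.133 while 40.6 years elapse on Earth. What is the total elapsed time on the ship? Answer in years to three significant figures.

Leg 1: 46.0 years is already measured on the ship.
Leg 2: γ = 1/√(1 − 0.9236²) = 1/√0.1470 = 2.609; τ_2 = 59.4/2.609 = 22.77 years.
Leg 3: β = 0.887; γ = 1/√(1 − 0.887²) = 1/√0.2132 = 2.166; τ_3 = 53.5/2.166 = 24.70 years.
Leg 4: γ = 3.133; τ_4 = 40.6/3.133 = 12.96 years.
Total: 46.00 + 22.77 + 24.70 + 12.96 years.

τ = 106 years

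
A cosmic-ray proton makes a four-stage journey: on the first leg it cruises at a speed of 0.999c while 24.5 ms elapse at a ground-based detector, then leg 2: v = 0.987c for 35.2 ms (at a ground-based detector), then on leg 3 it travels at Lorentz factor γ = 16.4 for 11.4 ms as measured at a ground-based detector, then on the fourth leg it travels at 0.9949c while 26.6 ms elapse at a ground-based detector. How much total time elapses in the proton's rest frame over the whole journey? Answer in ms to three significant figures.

τ = 10.1 ms

Leg 1: γ = 1/√(1 − 0.999²) = 1/√0.001999 = 22.37; τ_1 = 24.5/22.37 = 1.095 ms.
Leg 2: γ = 1/√(1 − 0.987²) = 1/√0.02583 = 6.222; τ_2 = 35.2/6.222 = 5.657 ms.
Leg 3: γ = 16.4; τ_3 = 11.4/16.40 = 0.6951 ms.
Leg 4: γ = 1/√(1 − 0.9949²) = 1/√0.01017 = 9.914; τ_4 = 26.6/9.914 = 2.683 ms.
Total: 1.095 + 5.657 + 0.6951 + 2.683 ms.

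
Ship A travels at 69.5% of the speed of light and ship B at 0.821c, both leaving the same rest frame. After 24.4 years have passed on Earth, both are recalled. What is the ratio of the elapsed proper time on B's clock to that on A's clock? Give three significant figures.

τ_B/τ_A = 0.794

A: β = 0.695; γ = 1/√(1 − 0.695²) = 1/√0.5170 = 1.391. B: γ = 1/√(1 − 0.821²) = 1/√0.3260 = 1.752.
τ_A/τ_B = γ_B/γ_A = 1.752/1.391 = 1.259, so τ_B/τ_A = 0.7940.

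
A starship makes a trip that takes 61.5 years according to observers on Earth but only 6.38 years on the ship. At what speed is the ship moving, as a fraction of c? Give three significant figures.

β = 0.995

The proper time is measured on the ship (both events occur at the ship's location); Δt is measured on Earth. γ = Δt/τ = 61.5/6.38 = 9.639.
β = √(1 − 1/γ²) = √(1 − 0.01076) = √0.9892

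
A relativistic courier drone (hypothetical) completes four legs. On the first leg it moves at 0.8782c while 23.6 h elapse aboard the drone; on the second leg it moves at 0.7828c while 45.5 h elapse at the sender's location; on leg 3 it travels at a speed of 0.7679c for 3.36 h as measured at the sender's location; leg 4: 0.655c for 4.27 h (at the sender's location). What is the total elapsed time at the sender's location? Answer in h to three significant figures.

Leg 1: γ = 1/√(1 − 0.8782²) = 1/√0.2288 = 2.091; Δt_1 = 2.091 × 23.6 = 49.34 h.
Leg 2: 45.5 h is already measured at the sender's location.
Leg 3: 3.36 h is already measured at the sender's location.
Leg 4: 4.27 h is already measured at the sender's location.
Total: 49.34 + 45.50 + 3.360 + 4.270 h.

Δt = 102 h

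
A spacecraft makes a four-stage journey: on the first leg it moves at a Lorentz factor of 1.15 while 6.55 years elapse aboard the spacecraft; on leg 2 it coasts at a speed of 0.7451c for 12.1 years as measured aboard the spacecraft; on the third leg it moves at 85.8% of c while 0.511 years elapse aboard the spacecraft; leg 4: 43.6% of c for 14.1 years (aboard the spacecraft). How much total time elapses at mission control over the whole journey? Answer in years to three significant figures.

Δt = 42.3 years

Leg 1: γ = 1.15; Δt_1 = 1.150 × 6.55 = 7.532 years.
Leg 2: γ = 1/√(1 − 0.7451²) = 1/√0.4448 = 1.499; Δt_2 = 1.499 × 12.1 = 18.14 years.
Leg 3: β = 0.858; γ = 1/√(1 − 0.858²) = 1/√0.2638 = 1.947; Δt_3 = 1.947 × 0.511 = 0.9948 years.
Leg 4: β = 0.436; γ = 1/√(1 − 0.436²) = 1/√0.8099 = 1.111; Δt_4 = 1.111 × 14.1 = 15.67 years.
Total: 7.532 + 18.14 + 0.9948 + 15.67 years.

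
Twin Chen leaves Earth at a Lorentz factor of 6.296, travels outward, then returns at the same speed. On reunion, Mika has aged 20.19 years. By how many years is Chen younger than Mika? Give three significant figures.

Δt − τ = 17.0 years

γ = 6.296
Chen's elapsed proper time: τ = 20.19/6.296 = 3.207 years.
Age gap = Δt − τ = 20.19 − 3.207 years.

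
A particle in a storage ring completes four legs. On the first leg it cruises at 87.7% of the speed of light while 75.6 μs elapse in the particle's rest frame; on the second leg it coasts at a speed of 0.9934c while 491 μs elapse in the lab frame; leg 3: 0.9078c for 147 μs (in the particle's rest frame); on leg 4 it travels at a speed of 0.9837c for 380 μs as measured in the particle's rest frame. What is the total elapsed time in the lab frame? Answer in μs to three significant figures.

Leg 1: β = 0.877; γ = 1/√(1 − 0.877²) = 1/√0.2309 = 2.081; Δt_1 = 2.081 × 75.6 = 157.3 μs.
Leg 2: 491 μs is already measured in the lab frame.
Leg 3: γ = 1/√(1 − 0.9078²) = 1/√0.1759 = 2.384; Δt_3 = 2.384 × 147 = 350.5 μs.
Leg 4: γ = 1/√(1 − 0.9837²) = 1/√0.03233 = 5.561; Δt_4 = 5.561 × 380 = 2113 μs.
Total: 157.3 + 491.0 + 350.5 + 2113 μs.

Δt = 3110 μs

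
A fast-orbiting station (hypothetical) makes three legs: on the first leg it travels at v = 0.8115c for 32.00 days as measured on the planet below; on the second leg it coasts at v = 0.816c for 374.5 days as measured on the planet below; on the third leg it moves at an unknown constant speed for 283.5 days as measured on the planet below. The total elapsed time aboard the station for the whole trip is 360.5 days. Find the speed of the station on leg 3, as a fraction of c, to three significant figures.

Leg 1: γ = 1/√(1 − 0.8115²) = 1/√0.3415 = 1.711; τ_1 = 32.00/1.711 = 18.70 days.
Leg 2: γ = 1/√(1 − 0.816²) = 1/√0.3341 = 1.730; τ_2 = 374.5/1.730 = 216.5 days.
Leg 3: speed unknown; τ_3 = 283.5/γ_3.
Total proper time: 18.70 + 216.5 + τ_3 = 360.5, so τ_3 = 360.5 − 235.2 = 125.3 days.
γ_3 = 283.5/125.3 = 2.262; β = √(1 − 1/γ²) = √0.8046.

β = 0.897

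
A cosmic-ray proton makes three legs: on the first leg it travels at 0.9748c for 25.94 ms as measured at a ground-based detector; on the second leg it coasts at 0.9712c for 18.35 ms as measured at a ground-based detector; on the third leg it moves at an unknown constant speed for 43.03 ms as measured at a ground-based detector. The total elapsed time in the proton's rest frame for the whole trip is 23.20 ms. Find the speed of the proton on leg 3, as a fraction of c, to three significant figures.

Leg 1: γ = 1/√(1 − 0.9748²) = 1/√0.04976 = 4.483; τ_1 = 25.94/4.483 = 5.787 ms.
Leg 2: γ = 1/√(1 − 0.9712²) = 1/√0.05677 = 4.197; τ_2 = 18.35/4.197 = 4.372 ms.
Leg 3: speed unknown; τ_3 = 43.03/γ_3.
Total proper time: 5.787 + 4.372 + τ_3 = 23.20, so τ_3 = 23.20 − 10.16 = 13.04 ms.
γ_3 = 43.03/13.04 = 3.300; β = √(1 − 1/γ²) = √0.9081.

β = 0.953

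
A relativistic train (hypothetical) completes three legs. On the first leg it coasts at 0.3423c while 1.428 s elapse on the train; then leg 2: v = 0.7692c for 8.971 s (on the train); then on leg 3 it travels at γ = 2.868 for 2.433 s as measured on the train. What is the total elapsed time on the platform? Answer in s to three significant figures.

Δt = 22.5 s

Leg 1: γ = 1/√(1 − 0.3423²) = 1/√0.8828 = 1.064; Δt_1 = 1.064 × 1.428 = 1.520 s.
Leg 2: γ = 1/√(1 − 0.7692²) = 1/√0.4083 = 1.565; Δt_2 = 1.565 × 8.971 = 14.04 s.
Leg 3: γ = 2.868; Δt_3 = 2.868 × 2.433 = 6.978 s.
Total: 1.520 + 14.04 + 6.978 s.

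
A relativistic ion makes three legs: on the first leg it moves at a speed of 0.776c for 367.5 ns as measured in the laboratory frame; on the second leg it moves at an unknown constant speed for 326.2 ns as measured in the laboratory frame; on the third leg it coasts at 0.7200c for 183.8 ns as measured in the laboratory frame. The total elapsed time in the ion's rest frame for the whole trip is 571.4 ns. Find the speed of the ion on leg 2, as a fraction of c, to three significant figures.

β = 0.760

Leg 1: γ = 1/√(1 − 0.776²) = 1/√0.3978 = 1.585; τ_1 = 367.5/1.585 = 231.8 ns.
Leg 2: speed unknown; τ_2 = 326.2/γ_2.
Leg 3: γ = 1/√(1 − 0.7200²) = 1/√0.4816 = 1.441; τ_3 = 183.8/1.441 = 127.6 ns.
Total proper time: 231.8 + τ_2 + 127.6 = 571.4, so τ_2 = 571.4 − 359.3 = 212.1 ns.
γ_2 = 326.2/212.1 = 1.538; β = √(1 − 1/γ²) = √0.5774.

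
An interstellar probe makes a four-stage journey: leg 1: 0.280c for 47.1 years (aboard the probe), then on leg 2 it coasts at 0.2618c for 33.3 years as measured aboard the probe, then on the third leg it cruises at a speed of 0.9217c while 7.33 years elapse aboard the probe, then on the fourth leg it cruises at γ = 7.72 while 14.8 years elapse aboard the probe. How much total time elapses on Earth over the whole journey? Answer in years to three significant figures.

Leg 1: γ = 1/√(1 − 0.280²) = 25/24 ≈ 1.042; Δt_1 = 1.042 × 47.1 = 49.06 years.
Leg 2: γ = 1/√(1 − 0.2618²) = 1/√0.9315 = 1.036; Δt_2 = 1.036 × 33.3 = 34.50 years.
Leg 3: γ = 1/√(1 − 0.9217²) = 1/√0.1505 = 2.578; Δt_3 = 2.578 × 7.33 = 18.90 years.
Leg 4: γ = 7.72; Δt_4 = 7.720 × 14.8 = 114.3 years.
Total: 49.06 + 34.50 + 18.90 + 114.3 years.

Δt = 217 years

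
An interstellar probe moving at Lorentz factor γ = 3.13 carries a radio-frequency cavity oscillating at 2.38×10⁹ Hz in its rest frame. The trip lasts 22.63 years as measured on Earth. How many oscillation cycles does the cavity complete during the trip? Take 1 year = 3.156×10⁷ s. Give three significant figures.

N = 5.43×10¹⁷

γ = 3.13
The oscillator's own cycle count is N = f × τ where τ is the proper time aboard the probe. τ = Δt/γ = 22.63/3.130 = 7.230 years = 2.282×10⁸ s.
N = 2.38×10⁹ × 2.282×10⁸ = 5.431×10¹⁷.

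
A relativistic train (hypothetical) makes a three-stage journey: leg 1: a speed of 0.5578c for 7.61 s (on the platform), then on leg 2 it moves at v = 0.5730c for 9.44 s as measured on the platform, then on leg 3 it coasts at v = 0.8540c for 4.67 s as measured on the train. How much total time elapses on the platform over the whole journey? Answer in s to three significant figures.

Δt = 26.0 s

Leg 1: 7.61 s is already measured on the platform.
Leg 2: 9.44 s is already measured on the platform.
Leg 3: γ = 1/√(1 − 0.8540²) = 1/√0.2707 = 1.922; Δt_3 = 1.922 × 4.67 = 8.976 s.
Total: 7.610 + 9.440 + 8.976 s.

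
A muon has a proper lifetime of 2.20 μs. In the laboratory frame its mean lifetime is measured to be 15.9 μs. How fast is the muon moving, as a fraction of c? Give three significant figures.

v = 0.990c

γ = Δt/τ₀ = 15.9/2.20 = 7.227
β = √(1 − 1/γ²) = √(1 − 0.01914) = √0.9809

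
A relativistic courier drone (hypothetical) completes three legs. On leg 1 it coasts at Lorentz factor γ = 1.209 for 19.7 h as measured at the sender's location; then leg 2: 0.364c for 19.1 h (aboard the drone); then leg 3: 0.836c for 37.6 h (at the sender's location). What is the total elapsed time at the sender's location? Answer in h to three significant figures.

Leg 1: 19.7 h is already measured at the sender's location.
Leg 2: γ = 1/√(1 − 0.364²) = 1/√0.8675 = 1.074; Δt_2 = 1.074 × 19.1 = 20.51 h.
Leg 3: 37.6 h is already measured at the sender's location.
Total: 19.70 + 20.51 + 37.60 h.

Δt = 77.8 h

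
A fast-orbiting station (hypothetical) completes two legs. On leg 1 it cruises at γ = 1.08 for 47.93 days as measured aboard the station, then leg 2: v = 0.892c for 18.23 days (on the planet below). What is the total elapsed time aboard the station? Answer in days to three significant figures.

Leg 1: 47.93 days is already measured aboard the station.
Leg 2: γ = 1/√(1 − 0.892²) = 1/√0.2043 = 2.212; τ_2 = 18.23/2.212 = 8.241 days.
Total: 47.93 + 8.241 days.

τ = 56.2 days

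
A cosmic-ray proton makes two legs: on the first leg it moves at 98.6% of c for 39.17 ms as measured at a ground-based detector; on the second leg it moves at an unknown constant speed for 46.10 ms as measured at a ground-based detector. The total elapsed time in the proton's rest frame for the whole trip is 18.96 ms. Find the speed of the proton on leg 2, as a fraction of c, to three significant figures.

Leg 1: β = 0.986; γ = 1/√(1 − 0.986²) = 1/√0.02780 = 5.997; τ_1 = 39.17/5.997 = 6.531 ms.
Leg 2: speed unknown; τ_2 = 46.10/γ_2.
Total proper time: 6.531 + τ_2 = 18.96, so τ_2 = 18.96 − 6.531 = 12.43 ms.
γ_2 = 46.10/12.43 = 3.709; β = √(1 − 1/γ²) = √0.9273.

β = 0.963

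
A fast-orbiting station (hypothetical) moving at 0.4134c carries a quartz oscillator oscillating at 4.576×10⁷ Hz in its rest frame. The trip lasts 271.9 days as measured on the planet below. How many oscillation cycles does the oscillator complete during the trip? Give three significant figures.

N = 9.79×10¹⁴

γ = 1/√(1 − 0.4134²) = 1/√0.8291 = 1.098
The oscillator's own cycle count is N = f × τ where τ is the proper time aboard the station. τ = Δt/γ = 271.9/1.098 = 247.6 days = 2.139×10⁷ s.
N = 4.576×10⁷ × 2.139×10⁷ = 9.788×10¹⁴.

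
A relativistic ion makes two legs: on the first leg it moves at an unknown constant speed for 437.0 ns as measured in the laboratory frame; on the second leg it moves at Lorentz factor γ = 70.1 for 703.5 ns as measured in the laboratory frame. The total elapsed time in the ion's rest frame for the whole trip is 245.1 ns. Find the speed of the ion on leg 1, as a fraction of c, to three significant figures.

β = 0.843

Leg 1: speed unknown; τ_1 = 437.0/γ_1.
Leg 2: γ = 70.1; τ_2 = 703.5/70.10 = 10.04 ns.
Total proper time: τ_1 + 10.04 = 245.1, so τ_1 = 245.1 − 10.04 = 235.1 ns.
γ_1 = 437.0/235.1 = 1.859; β = √(1 − 1/γ²) = √0.7107.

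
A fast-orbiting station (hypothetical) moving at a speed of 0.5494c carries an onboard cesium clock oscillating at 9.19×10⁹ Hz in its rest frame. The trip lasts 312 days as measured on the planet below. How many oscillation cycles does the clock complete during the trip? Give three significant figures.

N = 2.07×10¹⁷

γ = 1/√(1 − 0.5494²) = 1/√0.6982 = 1.197
The oscillator's own cycle count is N = f × τ where τ is the proper time aboard the station. τ = Δt/γ = 312/1.197 = 260.7 days = 2.252×10⁷ s.
N = 9.19×10⁹ × 2.252×10⁷ = 2.070×10¹⁷.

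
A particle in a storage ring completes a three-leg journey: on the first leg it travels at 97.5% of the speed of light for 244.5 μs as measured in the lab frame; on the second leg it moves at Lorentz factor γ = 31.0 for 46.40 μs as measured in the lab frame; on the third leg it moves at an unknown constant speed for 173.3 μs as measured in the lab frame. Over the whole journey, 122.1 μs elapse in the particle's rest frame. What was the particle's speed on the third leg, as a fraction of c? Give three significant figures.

β = 0.924

Leg 1: β = 0.975; γ = 1/√(1 − 0.975²) = 1/√0.04938 = 4.500; τ_1 = 244.5/4.500 = 54.33 μs.
Leg 2: γ = 31.0; τ_2 = 46.40/31.00 = 1.497 μs.
Leg 3: speed unknown; τ_3 = 173.3/γ_3.
Total proper time: 54.33 + 1.497 + τ_3 = 122.1, so τ_3 = 122.1 − 55.83 = 66.27 μs.
γ_3 = 173.3/66.27 = 2.615; β = √(1 − 1/γ²) = √0.8538.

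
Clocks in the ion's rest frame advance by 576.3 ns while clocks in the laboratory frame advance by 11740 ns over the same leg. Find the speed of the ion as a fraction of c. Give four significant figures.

The proper time is measured in the ion's rest frame (both events occur at the ion's location); Δt is measured in the laboratory frame. γ = Δt/τ = 11740/576.3 = 20.37.
β = √(1 − 1/γ²) = √(1 − 0.002410) = √0.9976

β = 0.9988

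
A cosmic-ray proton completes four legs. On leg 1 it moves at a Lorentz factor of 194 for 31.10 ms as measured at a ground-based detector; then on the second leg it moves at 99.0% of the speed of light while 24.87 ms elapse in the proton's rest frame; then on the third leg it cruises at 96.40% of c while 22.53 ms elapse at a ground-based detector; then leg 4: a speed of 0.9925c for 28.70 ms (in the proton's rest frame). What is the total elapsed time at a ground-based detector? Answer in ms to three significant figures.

Δt = 465 ms

Leg 1: 31.10 ms is already measured at a ground-based detector.
Leg 2: β = 0.990; γ = 1/√(1 − 0.990²) = 1/√0.01990 = 7.089; Δt_2 = 7.089 × 24.87 = 176.3 ms.
Leg 3: 22.53 ms is already measured at a ground-based detector.
Leg 4: γ = 1/√(1 − 0.9925²) = 1/√0.01494 = 8.180; Δt_4 = 8.180 × 28.70 = 234.8 ms.
Total: 31.10 + 176.3 + 22.53 + 234.8 ms.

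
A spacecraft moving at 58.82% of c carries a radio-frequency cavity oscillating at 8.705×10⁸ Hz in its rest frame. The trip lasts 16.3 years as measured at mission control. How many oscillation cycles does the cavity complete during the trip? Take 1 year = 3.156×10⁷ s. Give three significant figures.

N = 3.62×10¹⁷

β = 0.5882; γ = 1/√(1 − 0.5882²) = 1/√0.6540 = 1.237
The oscillator's own cycle count is N = f × τ where τ is the proper time aboard the spacecraft. τ = Δt/γ = 16.3/1.237 = 13.18 years = 4.160×10⁸ s.
N = 8.705×10⁸ × 4.160×10⁸ = 3.622×10¹⁷.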